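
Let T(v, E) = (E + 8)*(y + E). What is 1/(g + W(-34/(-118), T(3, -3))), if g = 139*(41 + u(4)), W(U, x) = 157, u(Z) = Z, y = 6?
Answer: 1/6412 ≈ 0.00015596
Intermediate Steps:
T(v, E) = (6 + E)*(8 + E) (T(v, E) = (E + 8)*(6 + E) = (8 + E)*(6 + E) = (6 + E)*(8 + E))
g = 6255 (g = 139*(41 + 4) = 139*45 = 6255)
1/(g + W(-34/(-118), T(3, -3))) = 1/(6255 + 157) = 1/6412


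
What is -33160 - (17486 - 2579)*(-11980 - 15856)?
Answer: 414918092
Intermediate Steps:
-33160 - (17486 - 2579)*(-11980 - 15856) = -33160 - 14907*(-27836) = -33160 - 1*(-414951252) = -33160 + 414951252 = 414918092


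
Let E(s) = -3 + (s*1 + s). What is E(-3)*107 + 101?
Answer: -862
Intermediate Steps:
E(s) = -3 + 2*s (E(s) = -3 + (s + s) = -3 + 2*s)
E(-3)*107 + 101 = (-3 + 2*(-3))*107 + 101 = (-3 - 6)*107 + 101 = -9*107 + 101 = -963 + 101 = -862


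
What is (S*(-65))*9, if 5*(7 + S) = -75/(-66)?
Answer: 87165/22 ≈ 3962.0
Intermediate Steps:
S = -149/22 (S = -7 + (-75/(-66))/5 = -7 + (-75*(-1/66))/5 = -7 + (⅕)*(25/22) = -7 + 5/22 = -149/22 ≈ -6.7727)
(S*(-65))*9 = -149/22*(-65)*9 = (9685/22)*9 = 87165/22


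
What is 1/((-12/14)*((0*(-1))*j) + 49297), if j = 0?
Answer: 1/49297 ≈ 2.0285e-5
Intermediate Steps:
1/((-12/14)*((0*(-1))*j) + 49297) = 1/((-12/14)*((0*(-1))*0) + 49297) = 1/(((1/14)*(-12))*(0*0) + 49297) = 1/(-6/7*0 + 49297) = 1/(0 + 49297) = 1/49297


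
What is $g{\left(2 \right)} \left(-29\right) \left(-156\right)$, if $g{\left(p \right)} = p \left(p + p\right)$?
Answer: $36192$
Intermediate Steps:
$g{\left(p \right)} = 2 p^{2}$ ($g{\left(p \right)} = p 2 p = 2 p^{2}$)
$g{\left(2 \right)} \left(-29\right) \left(-156\right) = 2 \cdot 2^{2} \left(-29\right) \left(-156\right) = 2 \cdot 4 \left(-29\right) \left(-156\right) = 8 \left(-29\right) \left(-156\right) = \left(-232\right) \left(-156\right) = 36192$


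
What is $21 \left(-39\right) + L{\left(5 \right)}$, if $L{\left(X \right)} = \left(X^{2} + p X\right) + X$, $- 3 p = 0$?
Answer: $-789$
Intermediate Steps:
$p = 0$ ($p = \left(- \frac{1}{3}\right) 0 = 0$)
$L{\left(X \right)} = X + X^{2}$ ($L{\left(X \right)} = \left(X^{2} + 0 X\right) + X = \left(X^{2} + 0\right) + X = X^{2} + X = X + X^{2}$)
$21 \left(-39\right) + L{\left(5 \right)} = 21 \left(-39\right) + 5 \left(1 + 5\right) = -819 + 5 \cdot 6 = -819 + 30 = -789$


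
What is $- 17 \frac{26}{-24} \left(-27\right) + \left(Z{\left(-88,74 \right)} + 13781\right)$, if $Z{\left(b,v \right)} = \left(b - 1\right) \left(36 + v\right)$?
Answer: $\frac{13975}{4} \approx 3493.8$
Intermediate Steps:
$Z{\left(b,v \right)} = \left(-1 + b\right) \left(36 + v\right)$
$- 17 \frac{26}{-24} \left(-27\right) + \left(Z{\left(-88,74 \right)} + 13781\right) = - 17 \frac{26}{-24} \left(-27\right) + \left(\left(-36 - 74 + 36 \left(-88\right) - 6512\right) + 13781\right) = - 17 \cdot 26 \left(- \frac{1}{24}\right) \left(-27\right) + \left(\left(-36 - 74 - 3168 - 6512\right) + 13781\right) = \left(-17\right) \left(- \frac{13}{12}\right) \left(-27\right) + \left(-9790 + 13781\right) = \frac{221}{12} \left(-27\right) + 3991 = - \frac{1989}{4} + 3991 = \frac{13975}{4}$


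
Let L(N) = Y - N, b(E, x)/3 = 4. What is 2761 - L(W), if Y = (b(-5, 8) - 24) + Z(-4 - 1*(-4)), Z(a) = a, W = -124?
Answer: 2649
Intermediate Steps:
b(E, x) = 12 (b(E, x) = 3*4 = 12)
Y = -12 (Y = (12 - 24) + (-4 - 1*(-4)) = -12 + (-4 + 4) = -12 + 0 = -12)
L(N) = -12 - N
2761 - L(W) = 2761 - (-12 - 1*(-124)) = 2761 - (-12 + 124) = 2761 - 1*112 = 2761 - 112 = 2649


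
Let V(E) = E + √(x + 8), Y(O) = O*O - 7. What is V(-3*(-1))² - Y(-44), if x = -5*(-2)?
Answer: -1902 + 18*√2 ≈ -1876.5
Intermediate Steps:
x = 10
Y(O) = -7 + O² (Y(O) = O² - 7 = -7 + O²)
V(E) = E + 3*√2 (V(E) = E + √(10 + 8) = E + √18 = E + 3*√2)
V(-3*(-1))² - Y(-44) = (-3*(-1) + 3*√2)² - (-7 + (-44)²) = (3 + 3*√2)² - (-7 + 1936) = (3 + 3*√2)² - 1*1929 = (3 + 3*√2)² - 1929 = -1929 + (3 + 3*√2)²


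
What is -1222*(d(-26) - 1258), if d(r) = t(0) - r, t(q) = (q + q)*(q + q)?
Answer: 1505504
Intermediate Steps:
t(q) = 4*q² (t(q) = (2*q)*(2*q) = 4*q²)
d(r) = -r (d(r) = 4*0² - r = 4*0 - r = 0 - r = -r)
-1222*(d(-26) - 1258) = -1222*(-1*(-26) - 1258) = -1222*(26 - 1258) = -1222*(-1232) = 1505504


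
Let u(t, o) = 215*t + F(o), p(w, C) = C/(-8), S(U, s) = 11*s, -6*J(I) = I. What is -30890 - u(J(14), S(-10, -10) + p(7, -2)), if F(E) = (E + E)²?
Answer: -942823/12 ≈ -78569.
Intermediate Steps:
J(I) = -I/6
F(E) = 4*E² (F(E) = (2*E)² = 4*E²)
p(w, C) = -C/8 (p(w, C) = C*(-⅛) = -C/8)
u(t, o) = 4*o² + 215*t (u(t, o) = 215*t + 4*o² = 4*o² + 215*t)
-30890 - u(J(14), S(-10, -10) + p(7, -2)) = -30890 - (4*(11*(-10) - ⅛*(-2))² + 215*(-⅙*14)) = -30890 - (4*(-110 + ¼)² + 215*(-7/3)) = -30890 - (4*(-439/4)² - 1505/3) = -30890 - (4*(192721/16) - 1505/3) = -30890 - (192721/4 - 1505/3) = -30890 - 1*572143/12 = -30890 - 572143/12 = -942823/12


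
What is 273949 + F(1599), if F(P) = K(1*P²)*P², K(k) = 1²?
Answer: 2830750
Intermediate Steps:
K(k) = 1
F(P) = P² (F(P) = 1*P² = P²)
273949 + F(1599) = 273949 + 1599² = 273949 + 2556801 = 2830750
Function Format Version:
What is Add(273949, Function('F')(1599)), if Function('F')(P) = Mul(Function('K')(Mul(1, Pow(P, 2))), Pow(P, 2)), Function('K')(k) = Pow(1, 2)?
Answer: 2830750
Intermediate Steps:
Function('K')(k) = 1
Function('F')(P) = Pow(P, 2) (Function('F')(P) = Mul(1, Pow(P, 2)) = Pow(P, 2))
Add(273949, Function('F')(1599)) = Add(273949, Pow(1599, 2)) = Add(273949, 2556801) = 2830750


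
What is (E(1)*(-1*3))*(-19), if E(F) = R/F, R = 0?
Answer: 0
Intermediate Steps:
E(F) = 0 (E(F) = 0/F = 0)
(E(1)*(-1*3))*(-19) = (0*(-1*3))*(-19) = (0*(-3))*(-19) = 0*(-19) = 0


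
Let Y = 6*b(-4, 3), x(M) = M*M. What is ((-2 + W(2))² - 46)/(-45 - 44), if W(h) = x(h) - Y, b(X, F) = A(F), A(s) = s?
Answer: -210/89 ≈ -2.3596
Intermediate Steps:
x(M) = M²
b(X, F) = F
Y = 18 (Y = 6*3 = 18)
W(h) = -18 + h² (W(h) = h² - 1*18 = h² - 18 = -18 + h²)
((-2 + W(2))² - 46)/(-45 - 44) = ((-2 + (-18 + 2²))² - 46)/(-45 - 44) = ((-2 + (-18 + 4))² - 46)/(-89) = -((-2 - 14)² - 46)/89 = -((-16)² - 46)/89 = -(256 - 46)/89 = -1/89*210 = -210/89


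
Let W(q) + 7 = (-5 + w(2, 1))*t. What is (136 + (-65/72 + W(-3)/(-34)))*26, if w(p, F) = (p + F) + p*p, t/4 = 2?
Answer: 2145455/612 ≈ 3505.6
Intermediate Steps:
t = 8 (t = 4*2 = 8)
w(p, F) = F + p + p² (w(p, F) = (F + p) + p² = F + p + p²)
W(q) = 9 (W(q) = -7 + (-5 + (1 + 2 + 2²))*8 = -7 + (-5 + (1 + 2 + 4))*8 = -7 + (-5 + 7)*8 = -7 + 2*8 = -7 + 16 = 9)
(136 + (-65/72 + W(-3)/(-34)))*26 = (136 + (-65/72 + 9/(-34)))*26 = (136 + (-65*1/72 + 9*(-1/34)))*26 = (136 + (-65/72 - 9/34))*26 = (136 - 1429/1224)*26 = (165035/1224)*26 = 2145455/612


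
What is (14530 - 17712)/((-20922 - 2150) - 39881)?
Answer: 3182/62953 ≈ 0.050546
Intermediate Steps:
(14530 - 17712)/((-20922 - 2150) - 39881) = -3182/(-23072 - 39881) = -3182/(-62953) = -3182*(-1/62953) = 3182/62953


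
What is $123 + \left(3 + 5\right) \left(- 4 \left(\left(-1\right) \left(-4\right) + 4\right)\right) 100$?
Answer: $-25477$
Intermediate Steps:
$123 + \left(3 + 5\right) \left(- 4 \left(\left(-1\right) \left(-4\right) + 4\right)\right) 100 = 123 + 8 \left(- 4 \left(4 + 4\right)\right) 100 = 123 + 8 \left(\left(-4\right) 8\right) 100 = 123 + 8 \left(-32\right) 100 = 123 - 25600 = -25477$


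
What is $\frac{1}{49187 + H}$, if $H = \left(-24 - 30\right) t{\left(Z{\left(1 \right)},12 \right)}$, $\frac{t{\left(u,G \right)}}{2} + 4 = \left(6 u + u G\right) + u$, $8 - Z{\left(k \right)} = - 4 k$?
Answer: $\frac{1}{24995} \approx 4.0008 \cdot 10^{-5}$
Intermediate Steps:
$Z{\left(k \right)} = 8 + 4 k$ ($Z{\left(k \right)} = 8 - - 4 k = 8 + 4 k$)
$t{\left(u,G \right)} = -8 + 14 u + 2 G u$ ($t{\left(u,G \right)} = -8 + 2 \left(\left(6 u + u G\right) + u\right) = -8 + 2 \left(\left(6 u + G u\right) + u\right) = -8 + 2 \left(7 u + G u\right) = -8 + \left(14 u + 2 G u\right) = -8 + 14 u + 2 G u$)
$H = -24192$ ($H = \left(-24 - 30\right) \left(-8 + 14 \left(8 + 4 \cdot 1\right) + 2 \cdot 12 \left(8 + 4 \cdot 1\right)\right) = - 54 \left(-8 + 14 \left(8 + 4\right) + 2 \cdot 12 \left(8 + 4\right)\right) = - 54 \left(-8 + 14 \cdot 12 + 2 \cdot 12 \cdot 12\right) = - 54 \left(-8 + 168 + 288\right) = \left(-54\right) 448 = -24192$)
$\frac{1}{49187 + H} = \frac{1}{49187 - 24192} = \frac{1}{24995}$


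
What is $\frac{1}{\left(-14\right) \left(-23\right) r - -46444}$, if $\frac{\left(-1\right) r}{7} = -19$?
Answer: $\frac{1}{89270} \approx 1.1202 \cdot 10^{-5}$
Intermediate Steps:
$r = 133$ ($r = \left(-7\right) \left(-19\right) = 133$)
$\frac{1}{\left(-14\right) \left(-23\right) r - -46444} = \frac{1}{\left(-14\right) \left(-23\right) 133 - -46444} = \frac{1}{322 \cdot 133 + 46444} = \frac{1}{42826 + 46444} = \frac{1}{89270}$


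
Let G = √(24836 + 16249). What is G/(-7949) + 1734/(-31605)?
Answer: -578/10535 - 3*√4565/7949 ≈ -0.080364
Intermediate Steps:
G = 3*√4565 (G = √41085 = 3*√4565 ≈ 202.69)
G/(-7949) + 1734/(-31605) = (3*√4565)/(-7949) + 1734/(-31605) = (3*√4565)*(-1/7949) + 1734*(-1/31605) = -3*√4565/7949 - 578/10535 = -578/10535 - 3*√4565/7949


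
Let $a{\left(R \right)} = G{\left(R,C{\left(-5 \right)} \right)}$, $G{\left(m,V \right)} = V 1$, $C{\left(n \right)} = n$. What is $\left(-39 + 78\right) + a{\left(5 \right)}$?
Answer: $34$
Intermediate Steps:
$G{\left(m,V \right)} = V$
$a{\left(R \right)} = -5$
$\left(-39 + 78\right) + a{\left(5 \right)} = \left(-39 + 78\right) - 5 = 39 - 5 = 34$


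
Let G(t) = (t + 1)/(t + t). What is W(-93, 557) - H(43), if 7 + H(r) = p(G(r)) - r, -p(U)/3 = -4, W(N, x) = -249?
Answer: -211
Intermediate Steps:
G(t) = (1 + t)/(2*t) (G(t) = (1 + t)/((2*t)) = (1 + t)*(1/(2*t)) = (1 + t)/(2*t))
p(U) = 12 (p(U) = -3*(-4) = 12)
H(r) = 5 - r (H(r) = -7 + (12 - r) = 5 - r)
W(-93, 557) - H(43) = -249 - (5 - 1*43) = -249 - (5 - 43) = -249 - 1*(-38) = -249 + 38 = -211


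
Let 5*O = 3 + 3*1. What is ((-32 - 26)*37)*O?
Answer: -12876/5 ≈ -2575.2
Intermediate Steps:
O = 6/5 (O = (3 + 3*1)/5 = (3 + 3)/5 = (⅕)*6 = 6/5 ≈ 1.2000)
((-32 - 26)*37)*O = ((-32 - 26)*37)*(6/5) = -58*37*(6/5) = -2146*6/5 = -12876/5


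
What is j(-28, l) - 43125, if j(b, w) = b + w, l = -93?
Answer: -43246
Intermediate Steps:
j(-28, l) - 43125 = (-28 - 93) - 43125 = -121 - 43125 = -43246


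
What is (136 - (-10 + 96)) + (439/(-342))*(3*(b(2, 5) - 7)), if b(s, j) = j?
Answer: 3289/57 ≈ 57.702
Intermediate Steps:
(136 - (-10 + 96)) + (439/(-342))*(3*(b(2, 5) - 7)) = (136 - (-10 + 96)) + (439/(-342))*(3*(5 - 7)) = (136 - 1*86) + (439*(-1/342))*(3*(-2)) = (136 - 86) - 439/342*(-6) = 50 + 439/57 = 3289/57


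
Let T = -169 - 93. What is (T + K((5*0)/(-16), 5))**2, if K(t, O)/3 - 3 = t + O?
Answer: 56644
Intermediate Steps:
T = -262
K(t, O) = 9 + 3*O + 3*t (K(t, O) = 9 + 3*(t + O) = 9 + 3*(O + t) = 9 + (3*O + 3*t) = 9 + 3*O + 3*t)
(T + K((5*0)/(-16), 5))**2 = (-262 + (9 + 3*5 + 3*((5*0)/(-16))))**2 = (-262 + (9 + 15 + 3*(0*(-1/16))))**2 = (-262 + (9 + 15 + 3*0))**2 = (-262 + (9 + 15 + 0))**2 = (-262 + 24)**2 = (-238)**2 = 56644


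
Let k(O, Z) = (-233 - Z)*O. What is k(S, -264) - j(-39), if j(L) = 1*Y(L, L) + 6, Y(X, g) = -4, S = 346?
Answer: 10724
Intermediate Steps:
k(O, Z) = O*(-233 - Z)
j(L) = 2 (j(L) = 1*(-4) + 6 = -4 + 6 = 2)
k(S, -264) - j(-39) = -1*346*(233 - 264) - 1*2 = -1*346*(-31) - 2 = 10726 - 2 = 10724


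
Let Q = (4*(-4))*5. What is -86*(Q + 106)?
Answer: -2236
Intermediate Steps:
Q = -80 (Q = -16*5 = -80)
-86*(Q + 106) = -86*(-80 + 106) = -86*26 = -2236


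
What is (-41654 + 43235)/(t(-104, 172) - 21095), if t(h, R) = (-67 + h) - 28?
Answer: -527/7098 ≈ -0.074246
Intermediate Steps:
t(h, R) = -95 + h
(-41654 + 43235)/(t(-104, 172) - 21095) = (-41654 + 43235)/((-95 - 104) - 21095) = 1581/(-199 - 21095) = 1581/(-21294) = 1581*(-1/21294) = -527/7098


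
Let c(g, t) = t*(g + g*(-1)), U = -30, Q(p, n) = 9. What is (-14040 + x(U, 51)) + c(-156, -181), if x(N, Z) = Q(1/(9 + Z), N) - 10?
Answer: -14041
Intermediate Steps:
x(N, Z) = -1 (x(N, Z) = 9 - 10 = -1)
c(g, t) = 0 (c(g, t) = t*(g - g) = t*0 = 0)
(-14040 + x(U, 51)) + c(-156, -181) = (-14040 - 1) + 0 = -14041 + 0 = -14041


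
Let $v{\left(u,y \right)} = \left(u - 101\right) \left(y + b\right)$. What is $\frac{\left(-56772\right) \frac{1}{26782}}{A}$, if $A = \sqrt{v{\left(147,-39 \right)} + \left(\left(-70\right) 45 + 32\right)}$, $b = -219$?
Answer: $\frac{14193 i \sqrt{14986}}{100338763} \approx 0.017316 i$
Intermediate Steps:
$v{\left(u,y \right)} = \left(-219 + y\right) \left(-101 + u\right)$ ($v{\left(u,y \right)} = \left(u - 101\right) \left(y - 219\right) = \left(-101 + u\right) \left(-219 + y\right) = \left(-219 + y\right) \left(-101 + u\right)$)
$A = i \sqrt{14986}$ ($A = \sqrt{\left(22119 - 32193 - -3939 + 147 \left(-39\right)\right) + \left(\left(-70\right) 45 + 32\right)} = \sqrt{\left(22119 - 32193 + 3939 - 5733\right) + \left(-3150 + 32\right)} = \sqrt{-11868 - 3118} = \sqrt{-14986} = i \sqrt{14986} \approx 122.42 i$)
$\frac{\left(-56772\right) \frac{1}{26782}}{A} = \frac{\left(-56772\right) \frac{1}{26782}}{i \sqrt{14986}} = \left(-56772\right) \frac{1}{26782} \left(- \frac{i \sqrt{14986}}{14986}\right) = - \frac{28386 \left(- \frac{i \sqrt{14986}}{14986}\right)}{13391} = \frac{14193 i \sqrt{14986}}{100338763}$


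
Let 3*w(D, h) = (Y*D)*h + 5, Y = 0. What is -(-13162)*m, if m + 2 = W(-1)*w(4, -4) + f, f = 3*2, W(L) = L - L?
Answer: 52648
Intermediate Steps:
w(D, h) = 5/3 (w(D, h) = ((0*D)*h + 5)/3 = (0*h + 5)/3 = (0 + 5)/3 = (⅓)*5 = 5/3)
W(L) = 0
f = 6
m = 4 (m = -2 + (0*(5/3) + 6) = -2 + (0 + 6) = -2 + 6 = 4)
-(-13162)*m = -(-13162)*4 = -1*(-52648) = 52648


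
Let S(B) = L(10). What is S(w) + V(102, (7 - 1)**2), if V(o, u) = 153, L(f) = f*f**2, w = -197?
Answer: 1153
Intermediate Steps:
L(f) = f**3
S(B) = 1000 (S(B) = 10**3 = 1000)
S(w) + V(102, (7 - 1)**2) = 1000 + 153 = 1153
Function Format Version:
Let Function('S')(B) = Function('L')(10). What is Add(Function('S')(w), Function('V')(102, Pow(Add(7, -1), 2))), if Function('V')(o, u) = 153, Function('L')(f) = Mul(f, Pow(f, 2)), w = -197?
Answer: 1153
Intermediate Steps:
Function('L')(f) = Pow(f, 3)
Function('S')(B) = 1000 (Function('S')(B) = Pow(10, 3) = 1000)
Add(Function('S')(w), Function('V')(102, Pow(Add(7, -1), 2))) = Add(1000, 153) = 1153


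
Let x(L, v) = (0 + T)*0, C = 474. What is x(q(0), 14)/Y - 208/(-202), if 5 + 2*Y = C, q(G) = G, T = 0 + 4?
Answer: 104/101 ≈ 1.0297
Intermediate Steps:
T = 4
Y = 469/2 (Y = -5/2 + (½)*474 = -5/2 + 237 = 469/2 ≈ 234.50)
x(L, v) = 0 (x(L, v) = (0 + 4)*0 = 4*0 = 0)
x(q(0), 14)/Y - 208/(-202) = 0/(469/2) - 208/(-202) = 0*(2/469) - 208*(-1/202) = 0 + 104/101 = 104/101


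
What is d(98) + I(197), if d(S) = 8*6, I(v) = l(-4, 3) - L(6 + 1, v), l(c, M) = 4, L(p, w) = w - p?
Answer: -138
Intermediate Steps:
I(v) = 11 - v (I(v) = 4 - (v - (6 + 1)) = 4 - (v - 1*7) = 4 - (v - 7) = 4 - (-7 + v) = 4 + (7 - v) = 11 - v)
d(S) = 48
d(98) + I(197) = 48 + (11 - 1*197) = 48 + (11 - 197) = 48 - 186 = -138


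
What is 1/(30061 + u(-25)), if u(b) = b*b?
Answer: 1/30686 ≈ 3.2588e-5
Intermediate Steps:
u(b) = b**2
1/(30061 + u(-25)) = 1/(30061 + (-25)**2) = 1/(30061 + 625) = 1/30686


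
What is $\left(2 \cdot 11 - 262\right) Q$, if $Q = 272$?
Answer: $-65280$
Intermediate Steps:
$\left(2 \cdot 11 - 262\right) Q = \left(2 \cdot 11 - 262\right) 272 = \left(22 - 262\right) 272 = \left(-240\right) 272 = -65280$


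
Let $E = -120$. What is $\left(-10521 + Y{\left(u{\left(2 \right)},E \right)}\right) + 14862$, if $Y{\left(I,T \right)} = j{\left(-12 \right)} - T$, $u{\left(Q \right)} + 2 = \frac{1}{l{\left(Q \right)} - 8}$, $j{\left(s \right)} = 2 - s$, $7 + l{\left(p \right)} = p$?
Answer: $4475$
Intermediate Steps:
$l{\left(p \right)} = -7 + p$
$u{\left(Q \right)} = -2 + \frac{1}{-15 + Q}$ ($u{\left(Q \right)} = -2 + \frac{1}{\left(-7 + Q\right) - 8} = -2 + \frac{1}{-15 + Q}$)
$Y{\left(I,T \right)} = 14 - T$ ($Y{\left(I,T \right)} = \left(2 - -12\right) - T = \left(2 + 12\right) - T = 14 - T$)
$\left(-10521 + Y{\left(u{\left(2 \right)},E \right)}\right) + 14862 = \left(-10521 + \left(14 - -120\right)\right) + 14862 = \left(-10521 + \left(14 + 120\right)\right) + 14862 = \left(-10521 + 134\right) + 14862 = -10387 + 14862 = 4475$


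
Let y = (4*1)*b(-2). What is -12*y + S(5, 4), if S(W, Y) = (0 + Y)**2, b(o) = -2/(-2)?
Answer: -32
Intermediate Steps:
b(o) = 1 (b(o) = -2*(-1/2) = 1)
S(W, Y) = Y**2
y = 4 (y = (4*1)*1 = 4*1 = 4)
-12*y + S(5, 4) = -12*4 + 4**2 = -48 + 16 = -32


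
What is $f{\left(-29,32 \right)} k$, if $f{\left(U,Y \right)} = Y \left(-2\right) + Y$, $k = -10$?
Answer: $320$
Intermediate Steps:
$f{\left(U,Y \right)} = - Y$ ($f{\left(U,Y \right)} = - 2 Y + Y = - Y$)
$f{\left(-29,32 \right)} k = \left(-1\right) 32 \left(-10\right) = \left(-32\right) \left(-10\right) = 320$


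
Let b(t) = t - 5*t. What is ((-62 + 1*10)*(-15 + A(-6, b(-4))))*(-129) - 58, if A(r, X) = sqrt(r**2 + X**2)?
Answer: -100678 + 13416*sqrt(73) ≈ 13948.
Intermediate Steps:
b(t) = -4*t
A(r, X) = sqrt(X**2 + r**2)
((-62 + 1*10)*(-15 + A(-6, b(-4))))*(-129) - 58 = ((-62 + 1*10)*(-15 + sqrt((-4*(-4))**2 + (-6)**2)))*(-129) - 58 = ((-62 + 10)*(-15 + sqrt(16**2 + 36)))*(-129) - 58 = -52*(-15 + sqrt(256 + 36))*(-129) - 58 = -52*(-15 + sqrt(292))*(-129) - 58 = -52*(-15 + 2*sqrt(73))*(-129) - 58 = (780 - 104*sqrt(73))*(-129) - 58 = (-100620 + 13416*sqrt(73)) - 58 = -100678 + 13416*sqrt(73)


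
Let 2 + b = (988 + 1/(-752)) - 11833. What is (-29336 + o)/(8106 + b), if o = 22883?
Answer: 4852656/2061233 ≈ 2.3542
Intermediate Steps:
b = -8156945/752 (b = -2 + ((988 + 1/(-752)) - 11833) = -2 + ((988 - 1/752) - 11833) = -2 + (742975/752 - 11833) = -2 - 8155441/752 = -8156945/752 ≈ -10847.)
(-29336 + o)/(8106 + b) = (-29336 + 22883)/(8106 - 8156945/752) = -6453/(-2061233/752) = -6453*(-752/2061233) = 4852656/2061233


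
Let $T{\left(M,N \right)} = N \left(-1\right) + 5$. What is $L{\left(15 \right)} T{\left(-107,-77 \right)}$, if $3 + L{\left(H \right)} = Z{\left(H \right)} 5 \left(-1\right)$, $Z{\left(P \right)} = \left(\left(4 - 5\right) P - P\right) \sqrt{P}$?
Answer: $-246 + 12300 \sqrt{15} \approx 47392.0$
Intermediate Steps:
$Z{\left(P \right)} = - 2 P^{\frac{3}{2}}$ ($Z{\left(P \right)} = \left(- P - P\right) \sqrt{P} = - 2 P \sqrt{P} = - 2 P^{\frac{3}{2}}$)
$L{\left(H \right)} = -3 + 10 H^{\frac{3}{2}}$ ($L{\left(H \right)} = -3 + - 2 H^{\frac{3}{2}} \cdot 5 \left(-1\right) = -3 + - 10 H^{\frac{3}{2}} \left(-1\right) = -3 + 10 H^{\frac{3}{2}}$)
$T{\left(M,N \right)} = 5 - N$ ($T{\left(M,N \right)} = - N + 5 = 5 - N$)
$L{\left(15 \right)} T{\left(-107,-77 \right)} = \left(-3 + 10 \cdot 15^{\frac{3}{2}}\right) \left(5 - -77\right) = \left(-3 + 10 \cdot 15 \sqrt{15}\right) \left(5 + 77\right) = \left(-3 + 150 \sqrt{15}\right) 82 = -246 + 12300 \sqrt{15}$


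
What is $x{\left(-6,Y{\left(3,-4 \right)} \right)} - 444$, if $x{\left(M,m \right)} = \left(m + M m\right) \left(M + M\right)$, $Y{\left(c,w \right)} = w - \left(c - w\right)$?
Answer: $-1104$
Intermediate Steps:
$Y{\left(c,w \right)} = - c + 2 w$
$x{\left(M,m \right)} = 2 M \left(m + M m\right)$ ($x{\left(M,m \right)} = \left(m + M m\right) 2 M = 2 M \left(m + M m\right)$)
$x{\left(-6,Y{\left(3,-4 \right)} \right)} - 444 = 2 \left(-6\right) \left(\left(-1\right) 3 + 2 \left(-4\right)\right) \left(1 - 6\right) - 444 = 2 \left(-6\right) \left(-3 - 8\right) \left(-5\right) - 444 = 2 \left(-6\right) \left(-11\right) \left(-5\right) - 444 = -660 - 444 = -1104$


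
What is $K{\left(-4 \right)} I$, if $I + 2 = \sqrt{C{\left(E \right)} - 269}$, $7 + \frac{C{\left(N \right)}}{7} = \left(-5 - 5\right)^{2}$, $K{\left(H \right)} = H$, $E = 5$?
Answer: $8 - 4 \sqrt{382} \approx -70.179$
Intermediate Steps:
$C{\left(N \right)} = 651$ ($C{\left(N \right)} = -49 + 7 \left(-5 - 5\right)^{2} = -49 + 7 \left(-10\right)^{2} = -49 + 7 \cdot 100 = -49 + 700 = 651$)
$I = -2 + \sqrt{382}$ ($I = -2 + \sqrt{651 - 269} = -2 + \sqrt{382} \approx 17.545$)
$K{\left(-4 \right)} I = - 4 \left(-2 + \sqrt{382}\right) = 8 - 4 \sqrt{382}$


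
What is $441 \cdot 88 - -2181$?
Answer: $40989$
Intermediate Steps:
$441 \cdot 88 - -2181 = 38808 + 2181 = 40989$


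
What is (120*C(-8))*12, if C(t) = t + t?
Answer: -23040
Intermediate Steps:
C(t) = 2*t
(120*C(-8))*12 = (120*(2*(-8)))*12 = (120*(-16))*12 = -1920*12 = -23040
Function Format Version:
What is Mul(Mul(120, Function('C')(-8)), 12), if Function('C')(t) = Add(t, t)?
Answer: -23040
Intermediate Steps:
Function('C')(t) = Mul(2, t)
Mul(Mul(120, Function('C')(-8)), 12) = Mul(Mul(120, Mul(2, -8)), 12) = Mul(Mul(120, -16), 12) = Mul(-1920, 12) = -23040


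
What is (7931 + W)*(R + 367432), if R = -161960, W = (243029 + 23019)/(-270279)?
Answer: 440391569187872/270279 ≈ 1.6294e+9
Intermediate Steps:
W = -266048/270279 (W = 266048*(-1/270279) = -266048/270279 ≈ -0.98435)
(7931 + W)*(R + 367432) = (7931 - 266048/270279)*(-161960 + 367432) = (2143316701/270279)*205472 = 440391569187872/270279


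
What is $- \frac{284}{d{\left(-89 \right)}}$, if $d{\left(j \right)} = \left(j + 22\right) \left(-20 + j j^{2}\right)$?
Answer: $- \frac{284}{47234263} \approx -6.0126 \cdot 10^{-6}$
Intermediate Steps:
$d{\left(j \right)} = \left(-20 + j^{3}\right) \left(22 + j\right)$ ($d{\left(j \right)} = \left(22 + j\right) \left(-20 + j^{3}\right) = \left(-20 + j^{3}\right) \left(22 + j\right)$)
$- \frac{284}{d{\left(-89 \right)}} = - \frac{284}{-440 + \left(-89\right)^{4} - -1780 + 22 \left(-89\right)^{3}} = - \frac{284}{-440 + 62742241 + 1780 + 22 \left(-704969\right)} = - \frac{284}{-440 + 62742241 + 1780 - 15509318} = - \frac{284}{47234263}$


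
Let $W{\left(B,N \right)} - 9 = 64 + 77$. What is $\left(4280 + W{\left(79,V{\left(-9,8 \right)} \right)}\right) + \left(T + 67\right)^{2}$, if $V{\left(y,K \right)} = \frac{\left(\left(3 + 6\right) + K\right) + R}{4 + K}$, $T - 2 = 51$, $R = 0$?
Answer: $18830$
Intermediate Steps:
$T = 53$ ($T = 2 + 51 = 53$)
$V{\left(y,K \right)} = \frac{9 + K}{4 + K}$ ($V{\left(y,K \right)} = \frac{\left(\left(3 + 6\right) + K\right) + 0}{4 + K} = \frac{\left(9 + K\right) + 0}{4 + K} = \frac{9 + K}{4 + K}$)
$W{\left(B,N \right)} = 150$ ($W{\left(B,N \right)} = 9 + \left(64 + 77\right) = 9 + 141 = 150$)
$\left(4280 + W{\left(79,V{\left(-9,8 \right)} \right)}\right) + \left(T + 67\right)^{2} = \left(4280 + 150\right) + \left(53 + 67\right)^{2} = 4430 + 120^{2} = 4430 + 14400 = 18830$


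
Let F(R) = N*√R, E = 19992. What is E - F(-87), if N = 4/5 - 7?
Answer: 19992 + 31*I*√87/5 ≈ 19992.0 + 57.83*I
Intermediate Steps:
N = -31/5 (N = 4*(⅕) - 7 = ⅘ - 7 = -31/5 ≈ -6.2000)
F(R) = -31*√R/5
E - F(-87) = 19992 - (-31)*√(-87)/5 = 19992 - (-31)*I*√87/5 = 19992 + 31*I*√87/5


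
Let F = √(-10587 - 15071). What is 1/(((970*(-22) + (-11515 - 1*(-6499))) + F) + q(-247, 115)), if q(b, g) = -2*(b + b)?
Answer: -12684/321780541 - I*√25658/643561082 ≈ -3.9418e-5 - 2.489e-7*I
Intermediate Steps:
q(b, g) = -4*b
F = I*√25658 (F = √(-25658) = I*√25658 ≈ 160.18*I)
1/(((970*(-22) + (-11515 - 1*(-6499))) + F) + q(-247, 115)) = 1/(((970*(-22) + (-11515 - 1*(-6499))) + I*√25658) - 4*(-247)) = 1/(((-21340 + (-11515 + 6499)) + I*√25658) + 988) = 1/(((-21340 - 5016) + I*√25658) + 988) = 1/((-26356 + I*√25658) + 988) = 1/(-25368 + I*√25658)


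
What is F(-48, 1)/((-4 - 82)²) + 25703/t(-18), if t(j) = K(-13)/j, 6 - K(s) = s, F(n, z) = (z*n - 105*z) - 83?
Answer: -855448367/35131 ≈ -24350.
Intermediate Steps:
F(n, z) = -83 - 105*z + n*z (F(n, z) = (n*z - 105*z) - 83 = (-105*z + n*z) - 83 = -83 - 105*z + n*z)
K(s) = 6 - s
t(j) = 19/j (t(j) = (6 - 1*(-13))/j = (6 + 13)/j = 19/j)
F(-48, 1)/((-4 - 82)²) + 25703/t(-18) = (-83 - 105*1 - 48*1)/((-4 - 82)²) + 25703/((19/(-18))) = (-83 - 105 - 48)/((-86)²) + 25703/((19*(-1/18))) = -236/7396 + 25703/(-19/18) = -236*1/7396 + 25703*(-18/19) = -59/1849 - 462654/19 = -855448367/35131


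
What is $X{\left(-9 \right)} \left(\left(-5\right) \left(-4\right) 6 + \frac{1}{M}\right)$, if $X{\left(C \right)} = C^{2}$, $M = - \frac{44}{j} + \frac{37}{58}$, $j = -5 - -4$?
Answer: $\frac{8389926}{863} \approx 9721.8$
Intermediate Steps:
$j = -1$ ($j = -5 + 4 = -1$)
$M = \frac{2589}{58}$ ($M = - \frac{44}{-1} + \frac{37}{58} = \left(-44\right) \left(-1\right) + 37 \cdot \frac{1}{58} = 44 + \frac{37}{58} = \frac{2589}{58} \approx 44.638$)
$X{\left(-9 \right)} \left(\left(-5\right) \left(-4\right) 6 + \frac{1}{M}\right) = \left(-9\right)^{2} \left(\left(-5\right) \left(-4\right) 6 + \frac{1}{\frac{2589}{58}}\right) = 81 \left(20 \cdot 6 + \frac{58}{2589}\right) = 81 \left(120 + \frac{58}{2589}\right) = 81 \cdot \frac{310738}{2589} = \frac{8389926}{863}$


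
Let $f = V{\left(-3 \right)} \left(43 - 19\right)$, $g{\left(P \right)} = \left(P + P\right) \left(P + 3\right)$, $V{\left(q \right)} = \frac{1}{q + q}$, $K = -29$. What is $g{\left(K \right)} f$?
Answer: $-6032$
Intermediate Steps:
$V{\left(q \right)} = \frac{1}{2 q}$
$g{\left(P \right)} = 2 P \left(3 + P\right)$
$f = -4$ ($f = \frac{1}{2 \left(-3\right)} \left(43 - 19\right) = \frac{1}{2} \left(- \frac{1}{3}\right) 24 = \left(- \frac{1}{6}\right) 24 = -4$)
$g{\left(K \right)} f = 2 \left(-29\right) \left(3 - 29\right) \left(-4\right) = 2 \left(-29\right) \left(-26\right) \left(-4\right) = 1508 \left(-4\right) = -6032$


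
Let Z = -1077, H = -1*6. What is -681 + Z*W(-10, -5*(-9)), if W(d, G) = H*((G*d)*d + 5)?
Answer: 29110629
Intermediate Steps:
H = -6
W(d, G) = -30 - 6*G*d**2 (W(d, G) = -6*((G*d)*d + 5) = -6*(G*d**2 + 5) = -6*(5 + G*d**2) = -30 - 6*G*d**2)
-681 + Z*W(-10, -5*(-9)) = -681 - 1077*(-30 - 6*(-5*(-9))*(-10)**2) = -681 - 1077*(-30 - 6*45*100) = -681 - 1077*(-30 - 27000) = -681 - 1077*(-27030) = -681 + 29111310 = 29110629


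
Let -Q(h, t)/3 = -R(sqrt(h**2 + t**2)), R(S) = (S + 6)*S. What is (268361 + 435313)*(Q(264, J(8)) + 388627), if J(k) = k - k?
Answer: 423940363758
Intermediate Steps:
J(k) = 0
R(S) = S*(6 + S) (R(S) = (6 + S)*S = S*(6 + S))
Q(h, t) = 3*sqrt(h**2 + t**2)*(6 + sqrt(h**2 + t**2)) (Q(h, t) = -(-3)*sqrt(h**2 + t**2)*(6 + sqrt(h**2 + t**2)) = 3*sqrt(h**2 + t**2)*(6 + sqrt(h**2 + t**2)))
(268361 + 435313)*(Q(264, J(8)) + 388627) = (268361 + 435313)*((3*264**2 + 3*0**2 + 18*sqrt(264**2 + 0**2)) + 388627) = 703674*((3*69696 + 3*0 + 18*sqrt(69696 + 0)) + 388627) = 703674*((209088 + 0 + 18*sqrt(69696)) + 388627) = 703674*((209088 + 0 + 18*264) + 388627) = 703674*((209088 + 0 + 4752) + 388627) = 703674*(213840 + 388627) = 703674*602467 = 423940363758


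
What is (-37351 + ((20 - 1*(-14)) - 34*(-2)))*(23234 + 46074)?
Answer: -2581653692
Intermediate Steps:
(-37351 + ((20 - 1*(-14)) - 34*(-2)))*(23234 + 46074) = (-37351 + ((20 + 14) + 68))*69308 = (-37351 + (34 + 68))*69308 = (-37351 + 102)*69308 = -37249*69308 = -2581653692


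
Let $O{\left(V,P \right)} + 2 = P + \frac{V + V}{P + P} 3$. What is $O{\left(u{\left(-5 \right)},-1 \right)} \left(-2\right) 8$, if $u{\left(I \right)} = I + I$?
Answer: $-432$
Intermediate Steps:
$u{\left(I \right)} = 2 I$
$O{\left(V,P \right)} = -2 + P + \frac{3 V}{P}$ ($O{\left(V,P \right)} = -2 + \left(P + \frac{V + V}{P + P} 3\right) = -2 + \left(P + \frac{2 V}{2 P} 3\right) = -2 + \left(P + 2 V \frac{1}{2 P} 3\right) = -2 + \left(P + \frac{V}{P} 3\right) = -2 + \left(P + \frac{3 V}{P}\right) = -2 + P + \frac{3 V}{P}$)
$O{\left(u{\left(-5 \right)},-1 \right)} \left(-2\right) 8 = \left(-2 - 1 + \frac{3 \cdot 2 \left(-5\right)}{-1}\right) \left(-2\right) 8 = \left(-2 - 1 + 3 \left(-10\right) \left(-1\right)\right) \left(-2\right) 8 = \left(-2 - 1 + 30\right) \left(-2\right) 8 = 27 \left(-2\right) 8 = \left(-54\right) 8 = -432$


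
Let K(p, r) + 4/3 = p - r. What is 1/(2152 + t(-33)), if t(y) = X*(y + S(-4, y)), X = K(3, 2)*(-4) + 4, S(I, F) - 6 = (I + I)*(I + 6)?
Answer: 3/5768 ≈ 0.00052011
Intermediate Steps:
K(p, r) = -4/3 + p - r (K(p, r) = -4/3 + (p - r) = -4/3 + p - r)
S(I, F) = 6 + 2*I*(6 + I) (S(I, F) = 6 + (I + I)*(I + 6) = 6 + (2*I)*(6 + I) = 6 + 2*I*(6 + I))
X = 16/3 (X = (-4/3 + 3 - 1*2)*(-4) + 4 = (-4/3 + 3 - 2)*(-4) + 4 = -⅓*(-4) + 4 = 4/3 + 4 = 16/3 ≈ 5.3333)
t(y) = -160/3 + 16*y/3 (t(y) = 16*(y + (6 + 2*(-4)² + 12*(-4)))/3 = 16*(y + (6 + 2*16 - 48))/3 = 16*(y + (6 + 32 - 48))/3 = 16*(y - 10)/3 = 16*(-10 + y)/3 = -160/3 + 16*y/3)
1/(2152 + t(-33)) = 1/(2152 + (-160/3 + (16/3)*(-33))) = 1/(2152 + (-160/3 - 176)) = 1/(2152 - 688/3) = 1/(5768/3) = 3/5768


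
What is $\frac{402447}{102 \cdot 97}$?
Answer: $\frac{134149}{3298} \approx 40.676$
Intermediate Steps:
$\frac{402447}{102 \cdot 97} = \frac{402447}{9894} = 402447 \cdot \frac{1}{9894} = \frac{134149}{3298}$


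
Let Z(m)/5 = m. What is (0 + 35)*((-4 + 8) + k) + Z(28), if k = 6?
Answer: 490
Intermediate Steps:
Z(m) = 5*m
(0 + 35)*((-4 + 8) + k) + Z(28) = (0 + 35)*((-4 + 8) + 6) + 5*28 = 35*(4 + 6) + 140 = 35*10 + 140 = 350 + 140 = 490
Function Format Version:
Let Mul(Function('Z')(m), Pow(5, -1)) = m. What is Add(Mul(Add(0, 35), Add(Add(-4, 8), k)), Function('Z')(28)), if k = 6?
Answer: 490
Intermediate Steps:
Function('Z')(m) = Mul(5, m)
Add(Mul(Add(0, 35), Add(Add(-4, 8), k)), Function('Z')(28)) = Add(Mul(Add(0, 35), Add(Add(-4, 8), 6)), Mul(5, 28)) = Add(Mul(35, Add(4, 6)), 140) = Add(Mul(35, 10), 140) = Add(350, 140) = 490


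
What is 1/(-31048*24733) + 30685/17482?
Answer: 11781661989279/6712302918344 ≈ 1.7552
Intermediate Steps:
1/(-31048*24733) + 30685/17482 = -1/31048*1/24733 + 30685*(1/17482) = -1/767910184 + 30685/17482 = 11781661989279/6712302918344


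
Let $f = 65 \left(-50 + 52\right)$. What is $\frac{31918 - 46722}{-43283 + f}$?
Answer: $\frac{14804}{43153} \approx 0.34306$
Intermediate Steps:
$f = 130$ ($f = 65 \cdot 2 = 130$)
$\frac{31918 - 46722}{-43283 + f} = \frac{31918 - 46722}{-43283 + 130} = - \frac{14804}{-43153} = \left(-14804\right) \left(- \frac{1}{43153}\right) = \frac{14804}{43153}$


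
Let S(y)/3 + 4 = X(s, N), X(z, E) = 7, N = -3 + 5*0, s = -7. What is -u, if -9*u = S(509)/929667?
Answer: 1/929667 ≈ 1.0757e-6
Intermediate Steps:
N = -3 (N = -3 + 0 = -3)
S(y) = 9 (S(y) = -12 + 3*7 = -12 + 21 = 9)
u = -1/929667 ≈ -1.0757e-6
-u = -1*(-1/929667) = 1/929667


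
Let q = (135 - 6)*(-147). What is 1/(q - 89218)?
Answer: -1/108181 ≈ -9.2438e-6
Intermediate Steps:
q = -18963 (q = 129*(-147) = -18963)
1/(q - 89218) = 1/(-18963 - 89218) = 1/(-108181) = -1/108181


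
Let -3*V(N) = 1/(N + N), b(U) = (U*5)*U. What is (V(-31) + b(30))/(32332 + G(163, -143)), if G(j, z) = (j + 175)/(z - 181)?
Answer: 22599027/162366065 ≈ 0.13919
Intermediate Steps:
b(U) = 5*U**2 (b(U) = (5*U)*U = 5*U**2)
G(j, z) = (175 + j)/(-181 + z)
V(N) = -1/(6*N) (V(N) = -1/(3*(N + N)) = -1/(2*N)/3 = -1/(6*N))
(V(-31) + b(30))/(32332 + G(163, -143)) = (-1/6/(-31) + 5*30**2)/(32332 + (175 + 163)/(-181 - 143)) = (-1/6*(-1/31) + 5*900)/(32332 + 338/(-324)) = (1/186 + 4500)/(32332 - 1/324*338) = 837001/(186*(32332 - 169/162)) = 837001/(186*(5237615/162)) = (837001/186)*(162/5237615) = 22599027/162366065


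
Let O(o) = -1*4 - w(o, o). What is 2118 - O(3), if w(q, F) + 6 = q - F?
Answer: 2116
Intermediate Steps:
w(q, F) = -6 + q - F (w(q, F) = -6 + (q - F) = -6 + q - F)
O(o) = 2 (O(o) = -1*4 - (-6 + o - o) = -4 - 1*(-6) = -4 + 6 = 2)
2118 - O(3) = 2118 - 1*2 = 2118 - 2 = 2116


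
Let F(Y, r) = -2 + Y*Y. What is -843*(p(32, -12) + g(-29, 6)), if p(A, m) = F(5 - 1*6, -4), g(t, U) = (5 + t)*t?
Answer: -585885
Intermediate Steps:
F(Y, r) = -2 + Y**2
g(t, U) = t*(5 + t)
p(A, m) = -1 (p(A, m) = -2 + (5 - 1*6)**2 = -2 + (5 - 6)**2 = -2 + (-1)**2 = -2 + 1 = -1)
-843*(p(32, -12) + g(-29, 6)) = -843*(-1 - 29*(5 - 29)) = -843*(-1 - 29*(-24)) = -843*(-1 + 696) = -843*695 = -585885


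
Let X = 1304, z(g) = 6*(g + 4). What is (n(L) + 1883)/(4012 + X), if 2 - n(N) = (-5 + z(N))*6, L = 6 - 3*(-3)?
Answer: 1231/5316 ≈ 0.23156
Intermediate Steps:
L = 15 (L = 6 + 9 = 15)
z(g) = 24 + 6*g (z(g) = 6*(4 + g) = 24 + 6*g)
n(N) = -112 - 36*N (n(N) = 2 - (-5 + (24 + 6*N))*6 = 2 - (19 + 6*N)*6 = 2 - (114 + 36*N) = 2 + (-114 - 36*N) = -112 - 36*N)
(n(L) + 1883)/(4012 + X) = ((-112 - 36*15) + 1883)/(4012 + 1304) = ((-112 - 540) + 1883)/5316 = (-652 + 1883)*(1/5316) = 1231*(1/5316) = 1231/5316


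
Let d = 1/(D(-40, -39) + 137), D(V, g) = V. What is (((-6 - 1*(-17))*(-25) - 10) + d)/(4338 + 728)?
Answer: -13822/245701 ≈ -0.056255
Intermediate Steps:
d = 1/97 (d = 1/(-40 + 137) = 1/97 ≈ 0.010309)
(((-6 - 1*(-17))*(-25) - 10) + d)/(4338 + 728) = (((-6 - 1*(-17))*(-25) - 10) + 1/97)/(4338 + 728) = (((-6 + 17)*(-25) - 10) + 1/97)/5066 = ((11*(-25) - 10) + 1/97)*(1/5066) = ((-275 - 10) + 1/97)*(1/5066) = (-285 + 1/97)*(1/5066) = -27644/97*1/5066 = -13822/245701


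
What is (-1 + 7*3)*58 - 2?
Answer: 1158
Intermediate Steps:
(-1 + 7*3)*58 - 2 = (-1 + 21)*58 - 2 = 20*58 - 2 = 1160 - 2 = 1158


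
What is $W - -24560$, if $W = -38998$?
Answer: $-14438$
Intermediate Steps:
$W - -24560 = -38998 - -24560 = -38998 + 24560 = -14438$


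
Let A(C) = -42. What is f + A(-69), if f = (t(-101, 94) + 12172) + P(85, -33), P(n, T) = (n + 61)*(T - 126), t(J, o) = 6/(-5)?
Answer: -55426/5 ≈ -11085.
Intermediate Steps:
t(J, o) = -6/5 (t(J, o) = 6*(-⅕) = -6/5)
P(n, T) = (-126 + T)*(61 + n) (P(n, T) = (61 + n)*(-126 + T) = (-126 + T)*(61 + n))
f = -55216/5 (f = (-6/5 + 12172) + (-7686 - 126*85 + 61*(-33) - 33*85) = 60854/5 + (-7686 - 10710 - 2013 - 2805) = 60854/5 - 23214 = -55216/5 ≈ -11043.)
f + A(-69) = -55216/5 - 42 = -55426/5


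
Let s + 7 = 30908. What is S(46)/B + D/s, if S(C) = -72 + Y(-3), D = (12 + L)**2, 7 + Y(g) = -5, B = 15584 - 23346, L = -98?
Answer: 30001718/119926781 ≈ 0.25017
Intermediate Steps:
s = 30901 (s = -7 + 30908 = 30901)
B = -7762
Y(g) = -12 (Y(g) = -7 - 5 = -12)
D = 7396 (D = (12 - 98)**2 = (-86)**2 = 7396)
S(C) = -84 (S(C) = -72 - 12 = -84)
S(46)/B + D/s = -84/(-7762) + 7396/30901 = -84*(-1/7762) + 7396*(1/30901) = 42/3881 + 7396/30901 = 30001718/119926781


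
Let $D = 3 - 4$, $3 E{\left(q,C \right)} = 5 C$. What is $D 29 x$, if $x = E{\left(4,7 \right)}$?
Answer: $- \frac{1015}{3} \approx -338.33$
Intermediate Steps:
$E{\left(q,C \right)} = \frac{5 C}{3}$
$x = \frac{35}{3}$ ($x = \frac{5}{3} \cdot 7 = \frac{35}{3} \approx 11.667$)
$D = -1$
$D 29 x = \left(-1\right) 29 \cdot \frac{35}{3} = \left(-29\right) \frac{35}{3} = - \frac{1015}{3}$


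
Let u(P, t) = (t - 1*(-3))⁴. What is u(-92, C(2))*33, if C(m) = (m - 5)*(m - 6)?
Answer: 1670625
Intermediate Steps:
C(m) = (-6 + m)*(-5 + m) (C(m) = (-5 + m)*(-6 + m) = (-6 + m)*(-5 + m))
u(P, t) = (3 + t)⁴ (u(P, t) = (t + 3)⁴ = (3 + t)⁴)
u(-92, C(2))*33 = (3 + (30 + 2² - 11*2))⁴*33 = (3 + (30 + 4 - 22))⁴*33 = (3 + 12)⁴*33 = 15⁴*33 = 50625*33 = 1670625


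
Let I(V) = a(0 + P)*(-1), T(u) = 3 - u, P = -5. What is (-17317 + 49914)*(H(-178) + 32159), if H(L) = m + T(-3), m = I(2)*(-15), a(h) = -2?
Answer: 1047504595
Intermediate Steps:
I(V) = 2 (I(V) = -2*(-1) = 2)
m = -30 (m = 2*(-15) = -30)
H(L) = -24 (H(L) = -30 + (3 - 1*(-3)) = -30 + (3 + 3) = -30 + 6 = -24)
(-17317 + 49914)*(H(-178) + 32159) = (-17317 + 49914)*(-24 + 32159) = 32597*32135 = 1047504595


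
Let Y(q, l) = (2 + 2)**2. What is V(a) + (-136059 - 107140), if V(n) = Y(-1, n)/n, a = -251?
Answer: -61042965/251 ≈ -2.4320e+5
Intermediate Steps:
Y(q, l) = 16 (Y(q, l) = 4**2 = 16)
V(n) = 16/n
V(a) + (-136059 - 107140) = 16/(-251) + (-136059 - 107140) = 16*(-1/251) - 243199 = -16/251 - 243199 = -61042965/251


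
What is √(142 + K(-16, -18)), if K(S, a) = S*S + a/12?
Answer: √1586/2 ≈ 19.912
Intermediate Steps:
K(S, a) = S² + a/12 (K(S, a) = S² + a*(1/12) = S² + a/12)
√(142 + K(-16, -18)) = √(142 + ((-16)² + (1/12)*(-18))) = √(142 + (256 - 3/2)) = √(142 + 509/2) = √(793/2) = √1586/2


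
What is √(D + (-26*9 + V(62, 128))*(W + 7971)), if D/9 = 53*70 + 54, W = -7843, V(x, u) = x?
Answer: 2*√2965 ≈ 108.90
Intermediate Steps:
D = 33876 (D = 9*(53*70 + 54) = 9*(3710 + 54) = 9*3764 = 33876)
√(D + (-26*9 + V(62, 128))*(W + 7971)) = √(33876 + (-26*9 + 62)*(-7843 + 7971)) = √(33876 + (-234 + 62)*128) = √(33876 - 172*128) = √(33876 - 22016) = √11860 = 2*√2965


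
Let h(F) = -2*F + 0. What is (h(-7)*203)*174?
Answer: 494508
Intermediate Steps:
h(F) = -2*F
(h(-7)*203)*174 = (-2*(-7)*203)*174 = (14*203)*174 = 2842*174 = 494508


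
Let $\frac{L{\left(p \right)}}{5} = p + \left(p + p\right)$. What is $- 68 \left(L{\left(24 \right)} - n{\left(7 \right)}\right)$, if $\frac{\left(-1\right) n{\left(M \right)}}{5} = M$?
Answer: $-26860$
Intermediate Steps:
$n{\left(M \right)} = - 5 M$
$L{\left(p \right)} = 15 p$ ($L{\left(p \right)} = 5 \left(p + \left(p + p\right)\right) = 5 \left(p + 2 p\right) = 5 \cdot 3 p = 15 p$)
$- 68 \left(L{\left(24 \right)} - n{\left(7 \right)}\right) = - 68 \left(15 \cdot 24 - \left(-5\right) 7\right) = - 68 \left(360 - -35\right) = - 68 \left(360 + 35\right) = \left(-68\right) 395 = -26860$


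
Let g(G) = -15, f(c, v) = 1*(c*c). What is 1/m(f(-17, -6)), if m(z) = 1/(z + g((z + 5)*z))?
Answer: 274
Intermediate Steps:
f(c, v) = c**2 (f(c, v) = 1*c**2 = c**2)
m(z) = 1/(-15 + z) (m(z) = 1/(z - 15) = 1/(-15 + z))
1/m(f(-17, -6)) = 1/(1/(-15 + (-17)**2)) = 1/(1/(-15 + 289)) = 1/(1/274) = 274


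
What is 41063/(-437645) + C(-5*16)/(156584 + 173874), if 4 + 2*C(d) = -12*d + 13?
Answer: -26715115703/289246582820 ≈ -0.092361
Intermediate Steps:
C(d) = 9/2 - 6*d (C(d) = -2 + (-12*d + 13)/2 = -2 + (13 - 12*d)/2 = -2 + (13/2 - 6*d) = 9/2 - 6*d)
41063/(-437645) + C(-5*16)/(156584 + 173874) = 41063/(-437645) + (9/2 - (-30)*16)/(156584 + 173874) = 41063*(-1/437645) + (9/2 - 6*(-80))/330458 = -41063/437645 + (9/2 + 480)*(1/330458) = -41063/437645 + (969/2)*(1/330458) = -41063/437645 + 969/660916 = -26715115703/289246582820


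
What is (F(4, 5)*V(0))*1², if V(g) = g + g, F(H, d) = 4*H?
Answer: 0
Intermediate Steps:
V(g) = 2*g
(F(4, 5)*V(0))*1² = ((4*4)*(2*0))*1² = (16*0)*1 = 0*1 = 0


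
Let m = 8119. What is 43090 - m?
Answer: 34971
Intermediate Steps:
43090 - m = 43090 - 1*8119 = 43090 - 8119 = 34971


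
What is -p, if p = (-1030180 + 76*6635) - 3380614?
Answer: 3906534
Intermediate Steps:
p = -3906534 (p = (-1030180 + 504260) - 3380614 = -525920 - 3380614 = -3906534)
-p = -1*(-3906534) = 3906534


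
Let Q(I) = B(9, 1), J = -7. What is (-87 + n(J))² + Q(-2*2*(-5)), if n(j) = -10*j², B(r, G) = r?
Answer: 332938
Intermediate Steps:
Q(I) = 9
(-87 + n(J))² + Q(-2*2*(-5)) = (-87 - 10*(-7)²)² + 9 = (-87 - 10*49)² + 9 = (-87 - 490)² + 9 = (-577)² + 9 = 332929 + 9 = 332938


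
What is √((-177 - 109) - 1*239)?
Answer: 5*I*√21 ≈ 22.913*I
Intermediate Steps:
√((-177 - 109) - 1*239) = √(-286 - 239) = √(-525) = 5*I*√21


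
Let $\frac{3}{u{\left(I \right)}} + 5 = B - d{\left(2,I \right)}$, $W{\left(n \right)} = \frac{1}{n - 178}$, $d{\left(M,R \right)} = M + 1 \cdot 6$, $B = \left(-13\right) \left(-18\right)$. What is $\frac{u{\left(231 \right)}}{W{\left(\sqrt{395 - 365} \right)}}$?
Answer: $- \frac{534}{221} + \frac{3 \sqrt{30}}{221} \approx -2.3419$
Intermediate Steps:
$B = 234$
$d{\left(M,R \right)} = 6 + M$ ($d{\left(M,R \right)} = M + 6 = 6 + M$)
$W{\left(n \right)} = \frac{1}{-178 + n}$
$u{\left(I \right)} = \frac{3}{221}$ ($u{\left(I \right)} = \frac{3}{-5 + \left(234 - \left(6 + 2\right)\right)} = \frac{3}{-5 + \left(234 - 8\right)} = \frac{3}{-5 + 226} = \frac{3}{221}$)
$\frac{u{\left(231 \right)}}{W{\left(\sqrt{395 - 365} \right)}} = \frac{3}{221 \frac{1}{-178 + \sqrt{395 - 365}}} = \frac{3}{221 \frac{1}{-178 + \sqrt{30}}} = \frac{3 \left(-178 + \sqrt{30}\right)}{221} = - \frac{534}{221} + \frac{3 \sqrt{30}}{221}$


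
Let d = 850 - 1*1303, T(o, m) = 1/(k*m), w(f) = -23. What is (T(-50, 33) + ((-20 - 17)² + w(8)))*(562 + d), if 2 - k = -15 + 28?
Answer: 53257073/363 ≈ 1.4671e+5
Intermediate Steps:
k = -11 (k = 2 - (-15 + 28) = 2 - 1*13 = 2 - 13 = -11)
T(o, m) = -1/(11*m) (T(o, m) = 1/(-11*m) = -1/(11*m))
d = -453 (d = 850 - 1303 = -453)
(T(-50, 33) + ((-20 - 17)² + w(8)))*(562 + d) = (-1/11/33 + ((-20 - 17)² - 23))*(562 - 453) = (-1/11*1/33 + ((-37)² - 23))*109 = (-1/363 + (1369 - 23))*109 = (-1/363 + 1346)*109 = (488597/363)*109 = 53257073/363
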